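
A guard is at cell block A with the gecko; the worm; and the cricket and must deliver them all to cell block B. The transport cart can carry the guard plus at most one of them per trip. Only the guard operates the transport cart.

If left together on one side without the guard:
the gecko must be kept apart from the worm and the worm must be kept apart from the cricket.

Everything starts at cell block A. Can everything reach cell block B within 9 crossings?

Yes — this plan uses 7 crossings (≤ 9):
1. Guard goes to cell block B with the worm.  [cell block A: the cricket, the gecko | cell block B: the worm]
2. Guard goes back to cell block A alone.  [cell block A: the cricket, the gecko | cell block B: the worm]
3. Guard goes to cell block B with the gecko.  [cell block A: the cricket | cell block B: the gecko, the worm]
4. Guard goes back to cell block A with the worm.  [cell block A: the cricket, the worm | cell block B: the gecko]
5. Guard goes to cell block B with the cricket.  [cell block A: the worm | cell block B: the cricket, the gecko]
6. Guard goes back to cell block A alone.  [cell block A: the worm | cell block B: the cricket, the gecko]
7. Guard goes to cell block B with the worm.  [cell block A: — | cell block B: the cricket, the gecko, the worm]

Yes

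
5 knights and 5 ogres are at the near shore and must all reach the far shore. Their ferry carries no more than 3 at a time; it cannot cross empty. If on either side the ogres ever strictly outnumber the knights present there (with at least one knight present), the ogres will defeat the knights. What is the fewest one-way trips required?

Counting alone: each trip to the far shore takes at most 3 across and each return brings at least 1 back, so after t trips out (and t−1 returns) at most 3t − (t−1) of the 10 are across; that first reaches 10 at t = 5, so at least 9 crossings are needed.
The safety rule pushes this higher. Following every safe sequence of crossings, the most of the 10 that can be at the far shore as the ferry arrives there on crossing 9 is 9 — never all 10.
So no plan with fewer than 11 crossings exists, and this one achieves 11:
1. 2 ogres → the far shore.  (the near shore: 5K 3O; the far shore: 0K 2O)
2. 1 ogre ← the near shore.  (the near shore: 5K 4O; the far shore: 0K 1O)
3. 3 ogres → the far shore.  (the near shore: 5K 1O; the far shore: 0K 4O)
4. 1 ogre ← the near shore.  (the near shore: 5K 2O; the far shore: 0K 3O)
5. 3 knights → the far shore.  (the near shore: 2K 2O; the far shore: 3K 3O)
6. 1 knight and 1 ogre ← the near shore.  (the near shore: 3K 3O; the far shore: 2K 2O)
7. 3 knights → the far shore.  (the near shore: 0K 3O; the far shore: 5K 2O)
8. 1 ogre ← the near shore.  (the near shore: 0K 4O; the far shore: 5K 1O)
9. 2 ogres → the far shore.  (the near shore: 0K 2O; the far shore: 5K 3O)
10. 1 ogre ← the near shore.  (the near shore: 0K 3O; the far shore: 5K 2O)
11. 3 ogres → the far shore.  (the near shore: 0K 0O; the far shore: 5K 5O)

11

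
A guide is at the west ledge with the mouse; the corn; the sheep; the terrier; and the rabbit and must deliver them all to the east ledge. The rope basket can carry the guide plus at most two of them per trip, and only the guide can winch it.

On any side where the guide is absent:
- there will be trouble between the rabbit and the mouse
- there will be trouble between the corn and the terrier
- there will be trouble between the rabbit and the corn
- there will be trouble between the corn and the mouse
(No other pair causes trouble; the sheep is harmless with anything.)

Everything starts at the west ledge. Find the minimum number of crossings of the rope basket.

7

Counting alone: the guide can take at most 2 across per trip to the east ledge, so moving all 5 needs at least 3 loaded trips out, with a return between consecutive ones — at least 5 crossings.
The safety rule pushes this higher. Following every safe sequence of crossings, the most of the 5 that can be at the east ledge as the rope basket arrives there on crossing 5 is 4 — never all 5.
So no plan with fewer than 7 crossings exists, and this one achieves 7:
1. Guide goes to the east ledge with the corn and the mouse.  [the west ledge: the rabbit, the sheep, the terrier | the east ledge: the corn, the mouse]
2. Guide goes back to the west ledge with the mouse.  [the west ledge: the mouse, the rabbit, the sheep, the terrier | the east ledge: the corn]
3. Guide goes to the east ledge with the mouse and the sheep.  [the west ledge: the rabbit, the terrier | the east ledge: the corn, the mouse, the sheep]
4. Guide goes back to the west ledge with the mouse.  [the west ledge: the mouse, the rabbit, the terrier | the east ledge: the corn, the sheep]
5. Guide goes to the east ledge with the mouse and the terrier.  [the west ledge: the rabbit | the east ledge: the corn, the mouse, the sheep, the terrier]
6. Guide goes back to the west ledge with the corn.  [the west ledge: the corn, the rabbit | the east ledge: the mouse, the sheep, the terrier]
7. Guide goes to the east ledge with the corn and the rabbit.  [the west ledge: — | the east ledge: the corn, the mouse, the rabbit, the sheep, the terrier]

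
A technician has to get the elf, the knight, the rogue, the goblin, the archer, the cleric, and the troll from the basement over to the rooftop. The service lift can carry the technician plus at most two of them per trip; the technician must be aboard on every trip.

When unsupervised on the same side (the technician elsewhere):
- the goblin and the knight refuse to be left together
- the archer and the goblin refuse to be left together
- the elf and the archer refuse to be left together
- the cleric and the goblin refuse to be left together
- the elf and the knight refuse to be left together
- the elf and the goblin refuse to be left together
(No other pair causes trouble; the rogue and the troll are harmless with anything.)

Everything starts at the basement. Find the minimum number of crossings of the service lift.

Counting alone: the technician can take at most 2 across per trip to the rooftop, so moving all 7 needs at least 4 loaded trips out, with a return between consecutive ones — at least 7 crossings.
The safety rule pushes this higher. Following every safe sequence of crossings, the most of the 7 that can be at the rooftop as the service lift arrives there on crossings 7, 9 is 5, 6 respectively — never all 7.
So no plan with fewer than 11 crossings exists, and this one achieves 11:
1. Technician goes to the rooftop with the elf and the goblin.
2. Technician goes back to the basement with the elf.
3. Technician goes to the rooftop with the elf and the rogue.
4. Technician goes back to the basement with the elf.
5. Technician goes to the rooftop with the cleric and the elf.
6. Technician goes back to the basement with the goblin.
7. Technician goes to the rooftop with the archer and the knight.
8. Technician goes back to the basement with the elf.
9. Technician goes to the rooftop with the elf and the troll.
10. Technician goes back to the basement with the elf.
11. Technician goes to the rooftop with the elf and the goblin.

11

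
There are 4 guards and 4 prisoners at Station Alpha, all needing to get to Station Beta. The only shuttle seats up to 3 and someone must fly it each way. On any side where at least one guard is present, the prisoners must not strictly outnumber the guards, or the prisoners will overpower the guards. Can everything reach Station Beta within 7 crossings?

Counting alone: each trip to Station Beta takes at most 3 across and each return brings at least 1 back, so after t trips out (and t−1 returns) at most 3t − (t−1) of the 8 are across; that first reaches 8 at t = 4, so at least 7 crossings are needed.
The safety rule pushes this higher. Following every safe sequence of crossings, the most of the 8 that can be at Station Beta as the shuttle arrives there on crossing 7 is 7 — never all 8.
So the move cannot be finished within 7 crossings. (The shortest complete plan takes 9:)
1. 2 prisoners → Station Beta.  (Station Alpha: 4G 2P; Station Beta: 0G 2P)
2. 1 prisoner ← Station Alpha.  (Station Alpha: 4G 3P; Station Beta: 0G 1P)
3. 3 prisoners → Station Beta.  (Station Alpha: 4G 0P; Station Beta: 0G 4P)
4. 1 prisoner ← Station Alpha.  (Station Alpha: 4G 1P; Station Beta: 0G 3P)
5. 3 guards → Station Beta.  (Station Alpha: 1G 1P; Station Beta: 3G 3P)
6. 1 guard and 1 prisoner ← Station Alpha.  (Station Alpha: 2G 2P; Station Beta: 2G 2P)
7. 2 guards → Station Beta.  (Station Alpha: 0G 2P; Station Beta: 4G 2P)
8. 1 prisoner ← Station Alpha.  (Station Alpha: 0G 3P; Station Beta: 4G 1P)
9. 3 prisoners → Station Beta.  (Station Alpha: 0G 0P; Station Beta: 4G 4P)

No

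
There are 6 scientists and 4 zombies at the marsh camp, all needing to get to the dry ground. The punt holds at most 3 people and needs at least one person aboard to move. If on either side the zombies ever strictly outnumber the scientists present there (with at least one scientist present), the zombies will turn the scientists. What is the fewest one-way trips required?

Counting alone: each trip to the dry ground takes at most 3 across and each return brings at least 1 back, so after t trips out (and t−1 returns) at most 3t − (t−1) of the 10 are across; that first reaches 10 at t = 5, so at least 9 crossings are needed.
The plan below uses exactly 9 crossings, so it is optimal:
1. 2 zombies → the dry ground.  (the marsh camp: 6S 2Z; the dry ground: 0S 2Z)
2. 1 zombie ← the marsh camp.  (the marsh camp: 6S 3Z; the dry ground: 0S 1Z)
3. 3 zombies → the dry ground.  (the marsh camp: 6S 0Z; the dry ground: 0S 4Z)
4. 1 zombie ← the marsh camp.  (the marsh camp: 6S 1Z; the dry ground: 0S 3Z)
5. 3 scientists → the dry ground.  (the marsh camp: 3S 1Z; the dry ground: 3S 3Z)
6. 1 zombie ← the marsh camp.  (the marsh camp: 3S 2Z; the dry ground: 3S 2Z)
7. 1 scientist and 2 zombies → the dry ground.  (the marsh camp: 2S 0Z; the dry ground: 4S 4Z)
8. 1 zombie ← the marsh camp.  (the marsh camp: 2S 1Z; the dry ground: 4S 3Z)
9. 2 scientists and 1 zombie → the dry ground.  (the marsh camp: 0S 0Z; the dry ground: 6S 4Z)

9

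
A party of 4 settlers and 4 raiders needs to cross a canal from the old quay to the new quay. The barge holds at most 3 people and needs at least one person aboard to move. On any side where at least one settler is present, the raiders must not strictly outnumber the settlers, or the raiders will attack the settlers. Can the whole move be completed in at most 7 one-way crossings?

No

Counting alone: each trip to the new quay takes at most 3 across and each return brings at least 1 back, so after t trips out (and t−1 returns) at most 3t − (t−1) of the 8 are across; that first reaches 8 at t = 4, so at least 7 crossings are needed.
The safety rule pushes this higher. Following every safe sequence of crossings, the most of the 8 that can be at the new quay as the barge arrives there on crossing 7 is 7 — never all 8.
So the move cannot be finished within 7 crossings. (The shortest complete plan takes 9:)
1. 2 raiders → the new quay.  (the old quay: 4S 2R; the new quay: 0S 2R)
2. 1 raider ← the old quay.  (the old quay: 4S 3R; the new quay: 0S 1R)
3. 3 raiders → the new quay.  (the old quay: 4S 0R; the new quay: 0S 4R)
4. 1 raider ← the old quay.  (the old quay: 4S 1R; the new quay: 0S 3R)
5. 3 settlers → the new quay.  (the old quay: 1S 1R; the new quay: 3S 3R)
6. 1 settler and 1 raider ← the old quay.  (the old quay: 2S 2R; the new quay: 2S 2R)
7. 2 settlers → the new quay.  (the old quay: 0S 2R; the new quay: 4S 2R)
8. 1 raider ← the old quay.  (the old quay: 0S 3R; the new quay: 4S 1R)
9. 3 raiders → the new quay.  (the old quay: 0S 0R; the new quay: 4S 4R)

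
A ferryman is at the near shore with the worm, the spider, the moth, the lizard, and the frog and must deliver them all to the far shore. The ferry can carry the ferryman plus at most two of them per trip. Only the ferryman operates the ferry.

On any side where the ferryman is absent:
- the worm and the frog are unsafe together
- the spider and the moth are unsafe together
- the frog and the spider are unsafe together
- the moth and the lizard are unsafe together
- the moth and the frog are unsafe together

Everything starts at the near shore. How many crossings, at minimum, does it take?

Counting alone: the ferryman can take at most 2 across per trip to the far shore, so moving all 5 needs at least 3 loaded trips out, with a return between consecutive ones — at least 5 crossings.
The safety rule pushes this higher. Following every safe sequence of crossings, the most of the 5 that can be at the far shore as the ferry arrives there on crossing 5 is 4 — never all 5.
So no plan with fewer than 7 crossings exists, and this one achieves 7:
1. Ferryman goes to the far shore with the frog and the moth.  [the near shore: the lizard, the spider, the worm | the far shore: the frog, the moth]
2. Ferryman goes back to the near shore with the moth.  [the near shore: the lizard, the moth, the spider, the worm | the far shore: the frog]
3. Ferryman goes to the far shore with the moth and the worm.  [the near shore: the lizard, the spider | the far shore: the frog, the moth, the worm]
4. Ferryman goes back to the near shore with the frog.  [the near shore: the frog, the lizard, the spider | the far shore: the moth, the worm]
5. Ferryman goes to the far shore with the lizard and the spider.  [the near shore: the frog | the far shore: the lizard, the moth, the spider, the worm]
6. Ferryman goes back to the near shore with the moth.  [the near shore: the frog, the moth | the far shore: the lizard, the spider, the worm]
7. Ferryman goes to the far shore with the frog and the moth.  [the near shore: — | the far shore: the frog, the lizard, the moth, the spider, the worm]

7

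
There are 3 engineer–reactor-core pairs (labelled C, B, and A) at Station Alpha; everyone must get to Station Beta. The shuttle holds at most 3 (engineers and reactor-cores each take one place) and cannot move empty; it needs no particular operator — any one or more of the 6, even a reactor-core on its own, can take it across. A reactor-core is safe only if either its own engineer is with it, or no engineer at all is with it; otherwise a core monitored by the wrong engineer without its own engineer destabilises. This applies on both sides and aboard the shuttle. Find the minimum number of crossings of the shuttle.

Counting alone: each trip to Station Beta takes at most 3 across and each return brings at least 1 back, so after t trips out (and t−1 returns) at most 3t − (t−1) of the 6 are across; that first reaches 6 at t = 3, so at least 5 crossings are needed.
The plan below uses exactly 5 crossings, so it is optimal:
1. engineer C and reactor-core C cross → Station Beta.
2. engineer C crosses ← Station Alpha.
3. engineer A, engineer B, and engineer C cross → Station Beta.
4. reactor-core C crosses ← Station Alpha.
5. reactor-core A, reactor-core B, and reactor-core C cross → Station Beta.

5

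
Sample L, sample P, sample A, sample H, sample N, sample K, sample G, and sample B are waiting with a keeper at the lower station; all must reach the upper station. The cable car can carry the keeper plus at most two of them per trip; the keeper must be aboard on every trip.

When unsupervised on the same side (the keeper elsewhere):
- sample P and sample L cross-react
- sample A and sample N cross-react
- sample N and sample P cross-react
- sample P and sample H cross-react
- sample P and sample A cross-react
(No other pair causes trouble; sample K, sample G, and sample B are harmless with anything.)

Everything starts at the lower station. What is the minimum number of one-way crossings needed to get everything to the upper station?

13

Counting alone: the keeper can take at most 2 across per trip to the upper station, so moving all 8 needs at least 4 loaded trips out, with a return between consecutive ones — at least 7 crossings.
The safety rule pushes this higher. Following every safe sequence of crossings, the most of the 8 that can be at the upper station as the cable car arrives there on crossings 7, 9, 11 is 5, 6, 7 respectively — never all 8.
So no plan with fewer than 13 crossings exists, and this one achieves 13:
1. Keeper goes to the upper station with sample A and sample P.
2. Keeper goes back to the lower station with sample P.
3. Keeper goes to the upper station with sample L and sample P.
4. Keeper goes back to the lower station with sample P.
5. Keeper goes to the upper station with sample H and sample P.
6. Keeper goes back to the lower station with sample P.
7. Keeper goes to the upper station with sample K and sample P.
8. Keeper goes back to the lower station with sample P.
9. Keeper goes to the upper station with sample G and sample P.
10. Keeper goes back to the lower station with sample P.
11. Keeper goes to the upper station with sample B and sample P.
12. Keeper goes back to the lower station with sample P.
13. Keeper goes to the upper station with sample N and sample P.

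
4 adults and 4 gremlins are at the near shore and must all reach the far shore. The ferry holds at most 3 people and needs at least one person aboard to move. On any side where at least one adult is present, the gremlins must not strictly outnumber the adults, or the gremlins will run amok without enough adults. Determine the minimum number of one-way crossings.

9

Counting alone: each trip to the far shore takes at most 3 across and each return brings at least 1 back, so after t trips out (and t−1 returns) at most 3t − (t−1) of the 8 are across; that first reaches 8 at t = 4, so at least 7 crossings are needed.
The safety rule pushes this higher. Following every safe sequence of crossings, the most of the 8 that can be at the far shore as the ferry arrives there on crossing 7 is 7 — never all 8.
So no plan with fewer than 9 crossings exists, and this one achieves 9:
1. 2 gremlins → the far shore.  (the near shore: 4A 2G; the far shore: 0A 2G)
2. 1 gremlin ← the near shore.  (the near shore: 4A 3G; the far shore: 0A 1G)
3. 3 gremlins → the far shore.  (the near shore: 4A 0G; the far shore: 0A 4G)
4. 1 gremlin ← the near shore.  (the near shore: 4A 1G; the far shore: 0A 3G)
5. 3 adults → the far shore.  (the near shore: 1A 1G; the far shore: 3A 3G)
6. 1 adult and 1 gremlin ← the near shore.  (the near shore: 2A 2G; the far shore: 2A 2G)
7. 2 adults → the far shore.  (the near shore: 0A 2G; the far shore: 4A 2G)
8. 1 gremlin ← the near shore.  (the near shore: 0A 3G; the far shore: 4A 1G)
9. 3 gremlins → the far shore.  (the near shore: 0A 0G; the far shore: 4A 4G)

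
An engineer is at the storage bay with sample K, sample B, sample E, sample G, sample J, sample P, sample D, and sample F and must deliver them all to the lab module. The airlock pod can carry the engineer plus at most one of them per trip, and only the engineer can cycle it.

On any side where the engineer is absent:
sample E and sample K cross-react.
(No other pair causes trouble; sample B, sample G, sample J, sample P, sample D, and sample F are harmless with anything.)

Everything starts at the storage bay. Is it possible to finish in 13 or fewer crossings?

No

Counting alone: the engineer can take at most 1 across per trip to the lab module, so moving all 8 needs at least 8 loaded trips out, with a return between consecutive ones — at least 15 crossings.
Since 13 < 15, 13 crossings cannot be enough. (The shortest complete plan in fact takes 15:)
1. Engineer goes to the lab module with sample K.
2. Engineer goes back to the storage bay alone.
3. Engineer goes to the lab module with sample B.
4. Engineer goes back to the storage bay alone.
5. Engineer goes to the lab module with sample G.
6. Engineer goes back to the storage bay alone.
7. Engineer goes to the lab module with sample J.
8. Engineer goes back to the storage bay alone.
9. Engineer goes to the lab module with sample P.
10. Engineer goes back to the storage bay alone.
11. Engineer goes to the lab module with sample D.
12. Engineer goes back to the storage bay alone.
13. Engineer goes to the lab module with sample F.
14. Engineer goes back to the storage bay alone.
15. Engineer goes to the lab module with sample E.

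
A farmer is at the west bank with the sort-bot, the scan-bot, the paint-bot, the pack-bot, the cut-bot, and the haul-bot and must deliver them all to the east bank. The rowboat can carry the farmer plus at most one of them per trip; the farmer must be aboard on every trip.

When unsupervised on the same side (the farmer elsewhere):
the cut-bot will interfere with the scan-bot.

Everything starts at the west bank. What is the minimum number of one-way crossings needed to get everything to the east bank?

11

Counting alone: the farmer can take at most 1 across per trip to the east bank, so moving all 6 needs at least 6 loaded trips out, with a return between consecutive ones — at least 11 crossings.
The plan below uses exactly 11 crossings, so it is optimal:
1. Farmer goes to the east bank with the scan-bot.  [the west bank: the cut-bot, the haul-bot, the pack-bot, the paint-bot, the sort-bot | the east bank: the scan-bot]
2. Farmer goes back to the west bank alone.  [the west bank: the cut-bot, the haul-bot, the pack-bot, the paint-bot, the sort-bot | the east bank: the scan-bot]
3. Farmer goes to the east bank with the sort-bot.  [the west bank: the cut-bot, the haul-bot, the pack-bot, the paint-bot | the east bank: the scan-bot, the sort-bot]
4. Farmer goes back to the west bank alone.  [the west bank: the cut-bot, the haul-bot, the pack-bot, the paint-bot | the east bank: the scan-bot, the sort-bot]
5. Farmer goes to the east bank with the paint-bot.  [the west bank: the cut-bot, the haul-bot, the pack-bot | the east bank: the paint-bot, the scan-bot, the sort-bot]
6. Farmer goes back to the west bank alone.  [the west bank: the cut-bot, the haul-bot, the pack-bot | the east bank: the paint-bot, the scan-bot, the sort-bot]
7. Farmer goes to the east bank with the pack-bot.  [the west bank: the cut-bot, the haul-bot | the east bank: the pack-bot, the paint-bot, the scan-bot, the sort-bot]
8. Farmer goes back to the west bank alone.  [the west bank: the cut-bot, the haul-bot | the east bank: the pack-bot, the paint-bot, the scan-bot, the sort-bot]
9. Farmer goes to the east bank with the haul-bot.  [the west bank: the cut-bot | the east bank: the haul-bot, the pack-bot, the paint-bot, the scan-bot, the sort-bot]
10. Farmer goes back to the west bank alone.  [the west bank: the cut-bot | the east bank: the haul-bot, the pack-bot, the paint-bot, the scan-bot, the sort-bot]
11. Farmer goes to the east bank with the cut-bot.  [the west bank: — | the east bank: the cut-bot, the haul-bot, the pack-bot, the paint-bot, the scan-bot, the sort-bot]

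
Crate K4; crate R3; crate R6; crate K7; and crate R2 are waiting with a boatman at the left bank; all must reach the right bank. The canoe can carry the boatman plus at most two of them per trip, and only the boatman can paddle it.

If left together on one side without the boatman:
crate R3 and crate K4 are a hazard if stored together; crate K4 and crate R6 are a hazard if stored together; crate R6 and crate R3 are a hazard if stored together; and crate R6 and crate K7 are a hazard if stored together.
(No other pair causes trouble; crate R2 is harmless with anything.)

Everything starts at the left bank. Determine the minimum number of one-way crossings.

7

Counting alone: the boatman can take at most 2 across per trip to the right bank, so moving all 5 needs at least 3 loaded trips out, with a return between consecutive ones — at least 5 crossings.
The safety rule pushes this higher. Following every safe sequence of crossings, the most of the 5 that can be at the right bank as the canoe arrives there on crossing 5 is 4 — never all 5.
So no plan with fewer than 7 crossings exists, and this one achieves 7:
1. Boatman goes to the right bank with crate K4 and crate R6.  [the left bank: crate K7, crate R2, crate R3 | the right bank: crate K4, crate R6]
2. Boatman goes back to the left bank with crate K4.  [the left bank: crate K4, crate K7, crate R2, crate R3 | the right bank: crate R6]
3. Boatman goes to the right bank with crate K4 and crate K7.  [the left bank: crate R2, crate R3 | the right bank: crate K4, crate K7, crate R6]
4. Boatman goes back to the left bank with crate R6.  [the left bank: crate R2, crate R3, crate R6 | the right bank: crate K4, crate K7]
5. Boatman goes to the right bank with crate R2 and crate R3.  [the left bank: crate R6 | the right bank: crate K4, crate K7, crate R2, crate R3]
6. Boatman goes back to the left bank with crate K4.  [the left bank: crate K4, crate R6 | the right bank: crate K7, crate R2, crate R3]
7. Boatman goes to the right bank with crate K4 and crate R6.  [the left bank: — | the right bank: crate K4, crate K7, crate R2, crate R3, crate R6]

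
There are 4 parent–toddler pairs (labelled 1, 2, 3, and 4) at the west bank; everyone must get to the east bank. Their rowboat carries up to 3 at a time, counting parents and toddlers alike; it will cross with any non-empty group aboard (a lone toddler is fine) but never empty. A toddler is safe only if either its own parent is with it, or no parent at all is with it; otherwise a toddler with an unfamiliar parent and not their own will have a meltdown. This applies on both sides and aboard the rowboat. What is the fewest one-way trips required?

Counting alone: each trip to the east bank takes at most 3 across and each return brings at least 1 back, so after t trips out (and t−1 returns) at most 3t − (t−1) of the 8 are across; that first reaches 8 at t = 4, so at least 7 crossings are needed.
The safety rule pushes this higher. Following every safe sequence of crossings, the most of the 8 that can be at the east bank as the rowboat arrives there on crossing 7 is 7 — never all 8.
So no plan with fewer than 9 crossings exists, and this one achieves 9:
1. parent 1 and toddler 1 cross → the east bank.
2. parent 1 crosses ← the west bank.
3. parent 1, parent 2, and toddler 2 cross → the east bank.
4. parent 1 and toddler 1 cross ← the west bank.
5. parent 1, parent 3, and parent 4 cross → the east bank.
6. toddler 2 crosses ← the west bank.
7. toddler 1 and toddler 2 cross → the east bank.
8. toddler 1 crosses ← the west bank.
9. toddler 1, toddler 3, and toddler 4 cross → the east bank.

9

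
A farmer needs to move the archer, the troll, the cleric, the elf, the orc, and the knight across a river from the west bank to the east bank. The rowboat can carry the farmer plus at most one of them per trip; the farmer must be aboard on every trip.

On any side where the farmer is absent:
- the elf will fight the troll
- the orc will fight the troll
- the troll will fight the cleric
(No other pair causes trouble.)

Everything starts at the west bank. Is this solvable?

Following every safe sequence of crossings from the start, the most of the 6 that can be at the east bank as the rowboat arrives there on crossings 1, 3, 5, 7 is 1, 2, 3, 4 respectively; the best ever achieved is 4 of 6.
From crossing 9 on, no configuration arises that was not already reachable earlier: only 36 distinct safe configurations (who is on which side, and where the rowboat is) can ever be reached, none of them has everyone across, and every continuation just revisits them. So no valid plan exists.

No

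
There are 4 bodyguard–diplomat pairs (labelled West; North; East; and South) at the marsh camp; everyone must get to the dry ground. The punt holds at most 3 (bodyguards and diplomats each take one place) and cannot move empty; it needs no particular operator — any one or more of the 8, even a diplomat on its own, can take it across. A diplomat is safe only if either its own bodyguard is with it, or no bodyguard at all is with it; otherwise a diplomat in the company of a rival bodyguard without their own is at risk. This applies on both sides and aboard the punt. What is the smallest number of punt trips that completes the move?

Counting alone: each trip to the dry ground takes at most 3 across and each return brings at least 1 back, so after t trips out (and t−1 returns) at most 3t − (t−1) of the 8 are across; that first reaches 8 at t = 4, so at least 7 crossings are needed.
The safety rule pushes this higher. Following every safe sequence of crossings, the most of the 8 that can be at the dry ground as the punt arrives there on crossing 7 is 7 — never all 8.
So no plan with fewer than 9 crossings exists, and this one achieves 9:
1. bodyguard West and diplomat West cross → the dry ground.
2. bodyguard West crosses ← the marsh camp.
3. bodyguard North, bodyguard West, and diplomat North cross → the dry ground.
4. bodyguard West and diplomat West cross ← the marsh camp.
5. bodyguard East, bodyguard South, and bodyguard West cross → the dry ground.
6. diplomat North crosses ← the marsh camp.
7. diplomat North and diplomat West cross → the dry ground.
8. diplomat West crosses ← the marsh camp.
9. diplomat East, diplomat South, and diplomat West cross → the dry ground.

9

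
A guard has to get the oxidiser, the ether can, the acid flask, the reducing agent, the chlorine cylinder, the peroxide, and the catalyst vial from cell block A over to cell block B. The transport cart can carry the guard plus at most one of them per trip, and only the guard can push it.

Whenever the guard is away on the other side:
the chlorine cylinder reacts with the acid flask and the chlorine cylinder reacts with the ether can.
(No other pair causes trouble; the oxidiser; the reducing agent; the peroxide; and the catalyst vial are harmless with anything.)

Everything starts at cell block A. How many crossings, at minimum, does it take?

Counting alone: the guard can take at most 1 across per trip to cell block B, so moving all 7 needs at least 7 loaded trips out, with a return between consecutive ones — at least 13 crossings.
The safety rule pushes this higher. Following every safe sequence of crossings, the most of the 7 that can be at cell block B as the transport cart arrives there on crossing 13 is 6 — never all 7.
So no plan with fewer than 15 crossings exists, and this one achieves 15:
1. Guard goes to cell block B with the chlorine cylinder.  [cell block A: the acid flask, the catalyst vial, the ether can, the oxidiser, the peroxide, the reducing agent | cell block B: the chlorine cylinder]
2. Guard goes back to cell block A alone.  [cell block A: the acid flask, the catalyst vial, the ether can, the oxidiser, the peroxide, the reducing agent | cell block B: the chlorine cylinder]
3. Guard goes to cell block B with the oxidiser.  [cell block A: the acid flask, the catalyst vial, the ether can, the peroxide, the reducing agent | cell block B: the chlorine cylinder, the oxidiser]
4. Guard goes back to cell block A alone.  [cell block A: the acid flask, the catalyst vial, the ether can, the peroxide, the reducing agent | cell block B: the chlorine cylinder, the oxidiser]
5. Guard goes to cell block B with the ether can.  [cell block A: the acid flask, the catalyst vial, the peroxide, the reducing agent | cell block B: the chlorine cylinder, the ether can, the oxidiser]
6. Guard goes back to cell block A with the chlorine cylinder.  [cell block A: the acid flask, the catalyst vial, the chlorine cylinder, the peroxide, the reducing agent | cell block B: the ether can, the oxidiser]
7. Guard goes to cell block B with the acid flask.  [cell block A: the catalyst vial, the chlorine cylinder, the peroxide, the reducing agent | cell block B: the acid flask, the ether can, the oxidiser]
8. Guard goes back to cell block A alone.  [cell block A: the catalyst vial, the chlorine cylinder, the peroxide, the reducing agent | cell block B: the acid flask, the ether can, the oxidiser]
9. Guard goes to cell block B with the reducing agent.  [cell block A: the catalyst vial, the chlorine cylinder, the peroxide | cell block B: the acid flask, the ether can, the oxidiser, the reducing agent]
10. Guard goes back to cell block A alone.  [cell block A: the catalyst vial, the chlorine cylinder, the peroxide | cell block B: the acid flask, the ether can, the oxidiser, the reducing agent]
11. Guard goes to cell block B with the peroxide.  [cell block A: the catalyst vial, the chlorine cylinder | cell block B: the acid flask, the ether can, the oxidiser, the peroxide, the reducing agent]
12. Guard goes back to cell block A alone.  [cell block A: the catalyst vial, the chlorine cylinder | cell block B: the acid flask, the ether can, the oxidiser, the peroxide, the reducing agent]
13. Guard goes to cell block B with the catalyst vial.  [cell block A: the chlorine cylinder | cell block B: the acid flask, the catalyst vial, the ether can, the oxidiser, the peroxide, the reducing agent]
14. Guard goes back to cell block A alone.  [cell block A: the chlorine cylinder | cell block B: the acid flask, the catalyst vial, the ether can, the oxidiser, the peroxide, the reducing agent]
15. Guard goes to cell block B with the chlorine cylinder.  [cell block A: — | cell block B: the acid flask, the catalyst vial, the chlorine cylinder, the ether can, the oxidiser, the peroxide, the reducing agent]

15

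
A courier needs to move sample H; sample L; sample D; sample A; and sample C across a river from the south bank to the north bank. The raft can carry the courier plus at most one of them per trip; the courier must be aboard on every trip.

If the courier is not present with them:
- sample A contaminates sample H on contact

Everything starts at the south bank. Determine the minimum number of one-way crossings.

Counting alone: the courier can take at most 1 across per trip to the north bank, so moving all 5 needs at least 5 loaded trips out, with a return between consecutive ones — at least 9 crossings.
The plan below uses exactly 9 crossings, so it is optimal:
1. Courier goes to the north bank with sample H.  [the south bank: sample A, sample C, sample D, sample L | the north bank: sample H]
2. Courier goes back to the south bank alone.  [the south bank: sample A, sample C, sample D, sample L | the north bank: sample H]
3. Courier goes to the north bank with sample L.  [the south bank: sample A, sample C, sample D | the north bank: sample H, sample L]
4. Courier goes back to the south bank alone.  [the south bank: sample A, sample C, sample D | the north bank: sample H, sample L]
5. Courier goes to the north bank with sample D.  [the south bank: sample A, sample C | the north bank: sample D, sample H, sample L]
6. Courier goes back to the south bank alone.  [the south bank: sample A, sample C | the north bank: sample D, sample H, sample L]
7. Courier goes to the north bank with sample C.  [the south bank: sample A | the north bank: sample C, sample D, sample H, sample L]
8. Courier goes back to the south bank alone.  [the south bank: sample A | the north bank: sample C, sample D, sample H, sample L]
9. Courier goes to the north bank with sample A.  [the south bank: — | the north bank: sample A, sample C, sample D, sample H, sample L]

9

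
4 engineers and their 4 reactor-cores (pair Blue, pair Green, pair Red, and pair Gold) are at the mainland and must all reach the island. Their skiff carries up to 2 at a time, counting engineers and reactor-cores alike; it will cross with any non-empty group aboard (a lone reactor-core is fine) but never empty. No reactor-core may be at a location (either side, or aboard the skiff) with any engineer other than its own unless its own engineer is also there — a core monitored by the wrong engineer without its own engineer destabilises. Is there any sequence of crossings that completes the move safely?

No

Following every safe sequence of crossings from the start, the most of the 8 that can be at the island as the skiff arrives there on crossings 1, 3, 5 is 2, 3, 4 respectively; the best ever achieved is 4 of 8.
From crossing 7 on, no configuration arises that was not already reachable earlier: only 44 distinct safe configurations (who is on which side, and where the skiff is) can ever be reached, none of them has everyone across, and every continuation just revisits them. So no valid plan exists.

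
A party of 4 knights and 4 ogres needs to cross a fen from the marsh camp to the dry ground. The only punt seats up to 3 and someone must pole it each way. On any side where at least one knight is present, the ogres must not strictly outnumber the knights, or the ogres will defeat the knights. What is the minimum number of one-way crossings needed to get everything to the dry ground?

Counting alone: each trip to the dry ground takes at most 3 across and each return brings at least 1 back, so after t trips out (and t−1 returns) at most 3t − (t−1) of the 8 are across; that first reaches 8 at t = 4, so at least 7 crossings are needed.
The safety rule pushes this higher. Following every safe sequence of crossings, the most of the 8 that can be at the dry ground as the punt arrives there on crossing 7 is 7 — never all 8.
So no plan with fewer than 9 crossings exists, and this one achieves 9:
1. 2 ogres → the dry ground.  (the marsh camp: 4K 2O; the dry ground: 0K 2O)
2. 1 ogre ← the marsh camp.  (the marsh camp: 4K 3O; the dry ground: 0K 1O)
3. 3 ogres → the dry ground.  (the marsh camp: 4K 0O; the dry ground: 0K 4O)
4. 1 ogre ← the marsh camp.  (the marsh camp: 4K 1O; the dry ground: 0K 3O)
5. 3 knights → the dry ground.  (the marsh camp: 1K 1O; the dry ground: 3K 3O)
6. 1 knight and 1 ogre ← the marsh camp.  (the marsh camp: 2K 2O; the dry ground: 2K 2O)
7. 2 knights → the dry ground.  (the marsh camp: 0K 2O; the dry ground: 4K 2O)
8. 1 ogre ← the marsh camp.  (the marsh camp: 0K 3O; the dry ground: 4K 1O)
9. 3 ogres → the dry ground.  (the marsh camp: 0K 0O; the dry ground: 4K 4O)

9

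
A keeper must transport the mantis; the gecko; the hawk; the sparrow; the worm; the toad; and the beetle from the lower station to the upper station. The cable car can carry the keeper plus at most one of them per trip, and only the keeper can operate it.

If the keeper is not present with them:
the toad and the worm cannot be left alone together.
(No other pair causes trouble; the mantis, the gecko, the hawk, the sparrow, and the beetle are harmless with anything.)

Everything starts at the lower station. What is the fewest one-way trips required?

13

Counting alone: the keeper can take at most 1 across per trip to the upper station, so moving all 7 needs at least 7 loaded trips out, with a return between consecutive ones — at least 13 crossings.
The plan below uses exactly 13 crossings, so it is optimal:
1. Keeper goes to the upper station with the worm.
2. Keeper goes back to the lower station alone.
3. Keeper goes to the upper station with the mantis.
4. Keeper goes back to the lower station alone.
5. Keeper goes to the upper station with the gecko.
6. Keeper goes back to the lower station alone.
7. Keeper goes to the upper station with the hawk.
8. Keeper goes back to the lower station alone.
9. Keeper goes to the upper station with the sparrow.
10. Keeper goes back to the lower station alone.
11. Keeper goes to the upper station with the beetle.
12. Keeper goes back to the lower station alone.
13. Keeper goes to the upper station with the toad.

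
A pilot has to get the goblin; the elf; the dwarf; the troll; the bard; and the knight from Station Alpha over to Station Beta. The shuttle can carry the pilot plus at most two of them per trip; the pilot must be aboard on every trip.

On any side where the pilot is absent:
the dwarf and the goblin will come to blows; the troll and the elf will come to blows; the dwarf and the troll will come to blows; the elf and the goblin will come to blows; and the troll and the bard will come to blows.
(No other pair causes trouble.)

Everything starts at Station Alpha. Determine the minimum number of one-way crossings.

7

Counting alone: the pilot can take at most 2 across per trip to Station Beta, so moving all 6 needs at least 3 loaded trips out, with a return between consecutive ones — at least 5 crossings.
The safety rule pushes this higher. Following every safe sequence of crossings, the most of the 6 that can be at Station Beta as the shuttle arrives there on crossing 5 is 5 — never all 6.
So no plan with fewer than 7 crossings exists, and this one achieves 7:
1. Pilot goes to Station Beta with the goblin and the troll.  [Station Alpha: the bard, the dwarf, the elf, the knight | Station Beta: the goblin, the troll]
2. Pilot goes back to Station Alpha alone.  [Station Alpha: the bard, the dwarf, the elf, the knight | Station Beta: the goblin, the troll]
3. Pilot goes to Station Beta with the dwarf and the elf.  [Station Alpha: the bard, the knight | Station Beta: the dwarf, the elf, the goblin, the troll]
4. Pilot goes back to Station Alpha with the goblin and the troll.  [Station Alpha: the bard, the goblin, the knight, the troll | Station Beta: the dwarf, the elf]
5. Pilot goes to Station Beta with the bard and the knight.  [Station Alpha: the goblin, the troll | Station Beta: the bard, the dwarf, the elf, the knight]
6. Pilot goes back to Station Alpha alone.  [Station Alpha: the goblin, the troll | Station Beta: the bard, the dwarf, the elf, the knight]
7. Pilot goes to Station Beta with the goblin and the troll.  [Station Alpha: — | Station Beta: the bard, the dwarf, the elf, the goblin, the knight, the troll]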